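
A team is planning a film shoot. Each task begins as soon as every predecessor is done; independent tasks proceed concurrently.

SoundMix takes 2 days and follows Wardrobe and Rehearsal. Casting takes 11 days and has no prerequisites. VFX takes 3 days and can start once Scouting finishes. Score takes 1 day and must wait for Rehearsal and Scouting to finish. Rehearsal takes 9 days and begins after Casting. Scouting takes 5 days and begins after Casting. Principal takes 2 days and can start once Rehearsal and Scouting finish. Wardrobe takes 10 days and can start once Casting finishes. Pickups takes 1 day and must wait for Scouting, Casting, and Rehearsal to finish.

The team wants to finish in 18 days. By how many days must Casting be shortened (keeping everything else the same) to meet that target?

5

Current finish: 23 days; target: 18.
Casting is on every critical path, so each day cut from Casting cuts the finish by one (this holds down to a finish of 13).
Need 23 − 18 = 5 days off Casting → Casting becomes 6 days, finish becomes 18.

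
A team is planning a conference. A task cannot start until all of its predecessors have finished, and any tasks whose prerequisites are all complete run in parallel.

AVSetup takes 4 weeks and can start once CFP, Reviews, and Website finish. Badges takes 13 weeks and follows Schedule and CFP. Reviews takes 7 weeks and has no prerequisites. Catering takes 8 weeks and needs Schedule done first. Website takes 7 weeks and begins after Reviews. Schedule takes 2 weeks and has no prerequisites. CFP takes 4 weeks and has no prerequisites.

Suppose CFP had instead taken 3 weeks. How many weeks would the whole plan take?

18

Actual critical path: Reviews→Website→AVSetup = 7+7+4 = 18 ⇒ 18 weeks.
CFP is off the critical path — its longest chain is 17 weeks, giving 1 of slack.
No other chain overtakes it, so the finish is 18 weeks.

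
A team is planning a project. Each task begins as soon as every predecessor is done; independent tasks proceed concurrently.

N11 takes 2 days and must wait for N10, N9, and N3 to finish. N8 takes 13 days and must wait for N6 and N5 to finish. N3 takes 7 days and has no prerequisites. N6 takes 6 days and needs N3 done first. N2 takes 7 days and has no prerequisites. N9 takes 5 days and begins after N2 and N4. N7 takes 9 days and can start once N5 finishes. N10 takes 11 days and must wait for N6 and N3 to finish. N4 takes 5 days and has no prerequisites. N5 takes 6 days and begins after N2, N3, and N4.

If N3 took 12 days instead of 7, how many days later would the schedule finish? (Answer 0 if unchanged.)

5

Actual critical path: N3→N5→N8 = 7+6+13 = 26 ⇒ 26 days.
N3 lies on that path, so at 12 days the path becomes 31 days.
No other chain overtakes it, so the finish is 31 days.
Change in finish: 31 − 26 = +5 days.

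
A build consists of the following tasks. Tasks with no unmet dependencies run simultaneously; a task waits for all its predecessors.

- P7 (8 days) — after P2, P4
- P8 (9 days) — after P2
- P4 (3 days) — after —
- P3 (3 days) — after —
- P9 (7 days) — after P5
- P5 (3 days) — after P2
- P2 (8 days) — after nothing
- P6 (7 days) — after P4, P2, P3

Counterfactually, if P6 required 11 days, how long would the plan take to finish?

19

Actual critical path: P2→P5→P9 = 8+3+7 = 18 ⇒ 18 days.
The longest path through P6 is only 15 days, so P6 has float 3.
Now P2→P6 = 8+11 = 19 is longest, so the finish becomes 19 days.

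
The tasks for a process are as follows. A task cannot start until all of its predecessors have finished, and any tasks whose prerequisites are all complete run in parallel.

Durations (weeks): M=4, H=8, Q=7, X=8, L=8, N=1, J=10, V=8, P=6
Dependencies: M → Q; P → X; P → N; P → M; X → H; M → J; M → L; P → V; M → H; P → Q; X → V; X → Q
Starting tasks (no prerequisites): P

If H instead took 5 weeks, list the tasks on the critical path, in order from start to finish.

P, X, V

The binding path is P→X→H = 6+8+8 = 22; finish at 22 weeks.
Since H is critical, the -3 change carries straight to that chain (now 19 weeks).
The binding chain switches to P→X→V = 6+8+8 = 22; finish 22 weeks.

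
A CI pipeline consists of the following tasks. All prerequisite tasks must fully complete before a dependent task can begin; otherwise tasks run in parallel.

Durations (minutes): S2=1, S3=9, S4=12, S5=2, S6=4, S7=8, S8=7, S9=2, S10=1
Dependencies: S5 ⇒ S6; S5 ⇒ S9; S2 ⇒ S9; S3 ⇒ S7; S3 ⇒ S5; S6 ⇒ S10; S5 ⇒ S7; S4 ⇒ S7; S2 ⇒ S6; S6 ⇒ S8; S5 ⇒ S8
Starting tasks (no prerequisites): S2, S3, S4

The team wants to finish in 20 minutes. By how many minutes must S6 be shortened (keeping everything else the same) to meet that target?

2

Current finish: 22 minutes; target: 20.
S6 is on every critical path, so each minute cut from S6 cuts the finish by one (this holds down to a finish of 20).
Need 22 − 20 = 2 minutes off S6 → S6 becomes 2 minutes, finish becomes 20.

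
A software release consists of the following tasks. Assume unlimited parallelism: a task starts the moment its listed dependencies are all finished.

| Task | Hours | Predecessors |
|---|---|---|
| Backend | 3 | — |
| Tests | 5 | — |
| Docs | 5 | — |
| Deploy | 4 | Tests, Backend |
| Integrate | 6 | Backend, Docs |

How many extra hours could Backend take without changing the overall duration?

2

Docs→Integrate = 5+6 = 11 sets the makespan at 11 hours.
Backend finishes as early as 3 and must finish by 5.
So Backend can slip 5 − 3 = 2 hours.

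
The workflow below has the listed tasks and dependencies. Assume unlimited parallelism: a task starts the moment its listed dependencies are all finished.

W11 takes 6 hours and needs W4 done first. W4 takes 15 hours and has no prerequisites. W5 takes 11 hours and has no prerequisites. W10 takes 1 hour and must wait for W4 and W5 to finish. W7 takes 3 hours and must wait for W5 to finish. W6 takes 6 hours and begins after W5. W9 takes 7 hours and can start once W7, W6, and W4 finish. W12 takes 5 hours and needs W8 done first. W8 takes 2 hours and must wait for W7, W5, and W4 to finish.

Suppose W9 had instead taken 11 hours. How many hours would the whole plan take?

28

Critical path before the change: W5→W6→W9 = 11+6+7 = 24 giving 24 hours.
Since W9 is critical, the +4 change carries straight to that chain (now 28 hours).
That remains the longest chain; total 28 hours.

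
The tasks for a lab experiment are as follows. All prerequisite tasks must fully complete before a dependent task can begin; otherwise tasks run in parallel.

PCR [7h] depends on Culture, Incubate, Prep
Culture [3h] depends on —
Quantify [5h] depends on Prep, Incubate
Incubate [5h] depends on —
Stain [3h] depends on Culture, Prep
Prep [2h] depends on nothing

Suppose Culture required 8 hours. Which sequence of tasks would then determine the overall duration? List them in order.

The binding path is Incubate→PCR = 5+7 = 12; finish at 12 hours.
The longest path through Culture is only 10 hours, so Culture has float 2.
New critical path: Culture→PCR = 8+7 = 15 ⇒ 15 hours.

Culture, PCR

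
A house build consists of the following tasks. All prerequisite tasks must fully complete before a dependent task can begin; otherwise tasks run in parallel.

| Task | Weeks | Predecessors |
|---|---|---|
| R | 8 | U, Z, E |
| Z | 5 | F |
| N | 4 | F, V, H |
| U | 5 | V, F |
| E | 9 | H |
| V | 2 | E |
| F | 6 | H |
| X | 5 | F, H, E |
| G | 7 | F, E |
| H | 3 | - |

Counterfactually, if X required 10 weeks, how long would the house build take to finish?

27

As given, the longest chain is H→E→V→U→R = 3+9+2+5+8 = 27, so the finish is 27 weeks.
X has 10 weeks of float (longest path through it is 17).
The critical path is still H→E→V→U→R; finish is now 27 weeks.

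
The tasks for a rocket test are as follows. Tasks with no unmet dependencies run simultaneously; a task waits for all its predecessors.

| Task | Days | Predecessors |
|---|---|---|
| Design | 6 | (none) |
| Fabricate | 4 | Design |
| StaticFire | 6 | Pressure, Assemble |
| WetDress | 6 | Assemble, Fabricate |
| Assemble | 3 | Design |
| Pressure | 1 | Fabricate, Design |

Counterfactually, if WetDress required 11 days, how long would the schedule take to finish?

The binding path is Design→Fabricate→Pressure→StaticFire = 6+4+1+6 = 17; finish at 17 days.
WetDress is off the critical path — its longest chain is 16 days, giving 1 of slack.
Now Design→Fabricate→WetDress = 6+4+11 = 21 is longest, so the finish becomes 21 days.

21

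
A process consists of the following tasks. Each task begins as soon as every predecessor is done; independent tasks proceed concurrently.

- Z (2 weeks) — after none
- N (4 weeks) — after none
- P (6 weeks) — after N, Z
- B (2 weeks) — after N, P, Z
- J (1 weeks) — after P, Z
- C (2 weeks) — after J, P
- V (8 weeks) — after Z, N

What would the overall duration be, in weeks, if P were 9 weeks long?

Critical path before the change: N→P→J→C = 4+6+1+2 = 13 giving 13 weeks.
Since P is critical, the +3 change carries straight to that chain (now 16 weeks).
No other chain overtakes it, so the finish is 16 weeks.

16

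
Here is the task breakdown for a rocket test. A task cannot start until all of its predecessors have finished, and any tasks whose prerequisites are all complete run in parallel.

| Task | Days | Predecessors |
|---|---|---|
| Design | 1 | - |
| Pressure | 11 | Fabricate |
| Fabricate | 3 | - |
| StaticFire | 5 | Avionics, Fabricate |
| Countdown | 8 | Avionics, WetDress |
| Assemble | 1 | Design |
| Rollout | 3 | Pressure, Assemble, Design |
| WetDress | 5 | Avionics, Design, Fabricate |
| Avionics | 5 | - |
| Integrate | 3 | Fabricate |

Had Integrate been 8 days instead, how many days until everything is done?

18

Actual critical path: Avionics→WetDress→Countdown = 5+5+8 = 18 ⇒ 18 days.
The longest path through Integrate is only 6 days, so Integrate has float 12.
That remains the longest chain; total 18 days.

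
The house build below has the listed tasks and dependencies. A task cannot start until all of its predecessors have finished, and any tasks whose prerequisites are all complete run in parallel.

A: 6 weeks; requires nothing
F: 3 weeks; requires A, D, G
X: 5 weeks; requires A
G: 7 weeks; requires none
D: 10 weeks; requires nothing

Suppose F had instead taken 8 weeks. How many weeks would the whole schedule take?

As given, the longest chain is D→F = 10+3 = 13, so the finish is 13 weeks.
Since F is critical, the +5 change carries straight to that chain (now 18 weeks).
No other chain overtakes it, so the finish is 18 weeks.

18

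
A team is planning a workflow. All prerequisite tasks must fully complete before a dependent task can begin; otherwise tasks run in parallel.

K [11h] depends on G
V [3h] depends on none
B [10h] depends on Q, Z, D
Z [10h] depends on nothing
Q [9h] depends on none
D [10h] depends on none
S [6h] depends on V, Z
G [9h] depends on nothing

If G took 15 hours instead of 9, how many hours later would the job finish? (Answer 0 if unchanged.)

Critical path before the change: G→K = 9+11 = 20 giving 20 hours.
G is on the critical path; changing it to 15 makes that path 26 hours.
The critical path is still G→K; finish is now 26 hours.
Change in finish: 26 − 20 = +6 hours.

6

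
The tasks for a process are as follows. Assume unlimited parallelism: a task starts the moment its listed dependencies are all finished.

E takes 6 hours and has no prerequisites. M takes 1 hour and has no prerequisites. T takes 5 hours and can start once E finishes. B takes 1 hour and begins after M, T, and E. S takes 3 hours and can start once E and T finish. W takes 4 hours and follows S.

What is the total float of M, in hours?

16

Critical path: E→T→S→W = 6+5+3+4 = 18, so the finish is 18 hours.
Longest path through M: 2 hours (earliest finish 1, latest finish 17).
Slack of M = 16 − 0 = 16 hours.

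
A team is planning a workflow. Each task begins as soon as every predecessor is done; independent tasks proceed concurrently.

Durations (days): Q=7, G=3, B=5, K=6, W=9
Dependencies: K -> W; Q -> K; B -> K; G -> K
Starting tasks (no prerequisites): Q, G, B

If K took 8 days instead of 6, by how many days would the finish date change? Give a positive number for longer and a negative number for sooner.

2

Actual critical path: Q→K→W = 7+6+9 = 22 ⇒ 22 days.
Since K is critical, the +2 change carries straight to that chain (now 24 days).
The critical path is still Q→K→W; finish is now 24 days.
Change in finish: 24 − 22 = +2 days.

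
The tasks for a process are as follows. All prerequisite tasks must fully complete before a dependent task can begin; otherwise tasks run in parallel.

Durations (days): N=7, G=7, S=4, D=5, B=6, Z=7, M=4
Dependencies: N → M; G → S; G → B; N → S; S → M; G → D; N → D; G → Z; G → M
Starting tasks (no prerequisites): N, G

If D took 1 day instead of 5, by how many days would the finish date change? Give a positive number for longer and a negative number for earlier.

0

As given, the longest chain is N→S→M = 7+4+4 = 15, so the finish is 15 days.
D is off the critical path — its longest chain is 12 days, giving 3 of slack.
That remains the longest chain; total 15 days.
Change in finish: 15 − 15 = +0 days.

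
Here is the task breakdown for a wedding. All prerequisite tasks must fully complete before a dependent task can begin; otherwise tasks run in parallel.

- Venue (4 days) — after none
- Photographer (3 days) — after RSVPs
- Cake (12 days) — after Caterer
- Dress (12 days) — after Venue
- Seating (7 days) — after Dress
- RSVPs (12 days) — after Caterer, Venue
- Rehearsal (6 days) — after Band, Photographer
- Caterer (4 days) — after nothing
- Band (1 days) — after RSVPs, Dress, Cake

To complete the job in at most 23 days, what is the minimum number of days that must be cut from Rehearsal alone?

2

Current finish: 25 days; target: 23.
Rehearsal is on every critical path, so each day cut from Rehearsal cuts the finish by one (this holds down to a finish of 23).
Need 25 − 23 = 2 days off Rehearsal → Rehearsal becomes 4 days, finish becomes 23.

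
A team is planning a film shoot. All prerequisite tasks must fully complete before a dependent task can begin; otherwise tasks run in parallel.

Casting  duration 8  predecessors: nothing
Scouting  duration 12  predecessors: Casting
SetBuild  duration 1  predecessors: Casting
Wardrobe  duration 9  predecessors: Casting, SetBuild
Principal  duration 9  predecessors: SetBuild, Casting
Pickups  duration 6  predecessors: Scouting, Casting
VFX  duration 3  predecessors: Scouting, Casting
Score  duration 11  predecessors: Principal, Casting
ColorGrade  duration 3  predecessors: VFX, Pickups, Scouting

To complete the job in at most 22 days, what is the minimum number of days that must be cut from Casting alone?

Current finish: 29 days; target: 22.
Casting is on every critical path, so each day cut from Casting cuts the finish by one (this holds down to a finish of 22).
Need 29 − 22 = 7 days off Casting → Casting becomes 1 day, finish becomes 22.

7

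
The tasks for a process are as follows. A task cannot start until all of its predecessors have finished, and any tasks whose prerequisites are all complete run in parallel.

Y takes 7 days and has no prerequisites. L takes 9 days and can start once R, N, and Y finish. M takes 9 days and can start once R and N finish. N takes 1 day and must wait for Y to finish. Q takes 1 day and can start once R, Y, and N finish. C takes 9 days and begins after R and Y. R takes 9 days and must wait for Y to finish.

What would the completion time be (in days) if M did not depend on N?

25

Before: longest chain Y→R→C = 7+9+9 = 25, finish 25.
Dropping N→M doesn't change M's earliest start (16); another predecessor still binds.
The longest chain is now Y→R→C = 7+9+9 = 25, so the process takes 25 days.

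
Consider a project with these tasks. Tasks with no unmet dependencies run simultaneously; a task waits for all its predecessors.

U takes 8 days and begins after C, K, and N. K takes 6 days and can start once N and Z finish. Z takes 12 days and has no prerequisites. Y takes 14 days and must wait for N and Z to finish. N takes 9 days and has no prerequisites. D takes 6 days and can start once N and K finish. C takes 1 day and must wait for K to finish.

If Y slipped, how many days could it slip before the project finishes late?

The longest chain is Z→K→C→U = 12+6+1+8 = 27; overall finish 27 days.
The longest chain containing Y totals 26 days.
Float = 27 − 26 = 1.

1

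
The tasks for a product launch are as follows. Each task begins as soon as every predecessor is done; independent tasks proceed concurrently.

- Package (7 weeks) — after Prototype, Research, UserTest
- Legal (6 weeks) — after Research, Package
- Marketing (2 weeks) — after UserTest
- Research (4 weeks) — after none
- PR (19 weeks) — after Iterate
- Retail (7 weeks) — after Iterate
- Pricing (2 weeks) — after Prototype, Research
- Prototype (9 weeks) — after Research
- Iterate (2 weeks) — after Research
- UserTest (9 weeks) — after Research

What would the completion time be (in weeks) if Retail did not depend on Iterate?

26

Original critical path: Research→Prototype→Package→Legal = 4+9+7+6 = 26 ⇒ 26 weeks.
Without Iterate→Retail, Retail's earliest start moves from 6 to 0.
The longest chain is now Research→Prototype→Package→Legal = 4+9+7+6 = 26, so the plan takes 26 weeks.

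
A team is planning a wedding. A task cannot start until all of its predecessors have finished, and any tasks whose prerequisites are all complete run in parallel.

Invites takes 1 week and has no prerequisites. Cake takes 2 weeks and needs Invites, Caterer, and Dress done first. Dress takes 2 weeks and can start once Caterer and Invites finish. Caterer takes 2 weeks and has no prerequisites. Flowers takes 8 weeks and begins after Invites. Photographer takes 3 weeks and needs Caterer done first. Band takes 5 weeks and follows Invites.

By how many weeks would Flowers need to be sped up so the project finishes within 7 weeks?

2

Current finish: 9 weeks; target: 7.
Flowers is on every critical path, so each week cut from Flowers cuts the finish by one (this holds down to a finish of 6).
Need 9 − 7 = 2 weeks off Flowers → Flowers becomes 6 weeks, finish becomes 7.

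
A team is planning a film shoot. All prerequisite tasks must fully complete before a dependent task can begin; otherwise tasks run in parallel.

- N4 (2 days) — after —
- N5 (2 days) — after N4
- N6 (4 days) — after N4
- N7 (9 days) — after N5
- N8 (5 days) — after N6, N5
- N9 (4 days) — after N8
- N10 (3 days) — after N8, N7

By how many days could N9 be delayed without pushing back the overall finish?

1

Critical path: N4→N5→N7→N10 = 2+2+9+3 = 16, so the finish is 16 days.
The longest chain containing N9 totals 15 days.
Float = 16 − 15 = 1.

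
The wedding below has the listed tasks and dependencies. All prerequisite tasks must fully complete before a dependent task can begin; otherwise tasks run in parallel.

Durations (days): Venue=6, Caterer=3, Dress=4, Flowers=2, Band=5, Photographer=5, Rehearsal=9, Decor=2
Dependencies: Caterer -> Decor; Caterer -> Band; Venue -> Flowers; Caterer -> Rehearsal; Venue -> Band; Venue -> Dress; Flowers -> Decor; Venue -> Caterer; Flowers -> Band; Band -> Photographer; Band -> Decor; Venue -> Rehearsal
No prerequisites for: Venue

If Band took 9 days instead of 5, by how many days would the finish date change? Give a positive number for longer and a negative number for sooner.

4

As given, the longest chain is Venue→Caterer→Band→Photographer = 6+3+5+5 = 19, so the finish is 19 days.
Band is on the critical path; changing it to 9 makes that path 23 days.
The critical path is still Venue→Caterer→Band→Photographer; finish is now 23 days.
Change in finish: 23 − 19 = +4 days.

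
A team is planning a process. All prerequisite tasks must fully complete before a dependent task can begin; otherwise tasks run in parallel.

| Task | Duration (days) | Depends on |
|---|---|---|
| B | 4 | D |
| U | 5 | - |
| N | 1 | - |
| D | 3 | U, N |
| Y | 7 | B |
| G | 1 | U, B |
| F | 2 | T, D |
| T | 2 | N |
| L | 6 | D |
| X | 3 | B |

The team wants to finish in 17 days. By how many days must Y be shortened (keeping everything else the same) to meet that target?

2

Current finish: 19 days; target: 17.
Y is on every critical path, so each day cut from Y cuts the finish by one (this holds down to a finish of 15).
Need 19 − 17 = 2 days off Y → Y becomes 5 days, finish becomes 17.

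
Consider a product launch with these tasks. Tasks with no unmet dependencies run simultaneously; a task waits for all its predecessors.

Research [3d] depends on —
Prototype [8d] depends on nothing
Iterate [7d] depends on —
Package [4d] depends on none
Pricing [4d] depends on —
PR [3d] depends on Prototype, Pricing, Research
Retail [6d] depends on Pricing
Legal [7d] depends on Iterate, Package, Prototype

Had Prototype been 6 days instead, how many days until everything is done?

Critical path before the change: Prototype→Legal = 8+7 = 15 giving 15 days.
Since Prototype is critical, the -2 change carries straight to that chain (now 13 days).
New critical path: Iterate→Legal = 7+7 = 14 ⇒ 14 days.

14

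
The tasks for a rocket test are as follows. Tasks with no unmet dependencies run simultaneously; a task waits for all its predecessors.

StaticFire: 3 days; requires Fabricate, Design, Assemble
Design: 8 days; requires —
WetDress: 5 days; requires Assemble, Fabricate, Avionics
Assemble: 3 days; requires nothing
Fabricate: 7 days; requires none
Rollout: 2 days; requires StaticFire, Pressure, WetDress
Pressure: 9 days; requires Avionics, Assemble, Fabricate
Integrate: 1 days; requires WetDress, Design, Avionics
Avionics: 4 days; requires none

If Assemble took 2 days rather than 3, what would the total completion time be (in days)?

18

Critical path before the change: Fabricate→Pressure→Rollout = 7+9+2 = 18 giving 18 days.
The longest path through Assemble is only 14 days, so Assemble has float 4.
No other chain overtakes it, so the finish is 18 days.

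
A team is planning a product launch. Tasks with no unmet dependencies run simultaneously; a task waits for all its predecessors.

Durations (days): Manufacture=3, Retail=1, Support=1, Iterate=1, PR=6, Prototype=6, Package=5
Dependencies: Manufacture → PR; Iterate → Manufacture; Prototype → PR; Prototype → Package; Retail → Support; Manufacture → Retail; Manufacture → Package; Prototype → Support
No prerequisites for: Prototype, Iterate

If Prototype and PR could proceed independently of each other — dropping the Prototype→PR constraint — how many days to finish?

11

With the dependency in place, Prototype→PR = 6+6 = 12 sets the finish at 12 days.
Without Prototype→PR, PR's earliest start moves from 6 to 4.
New critical path: Prototype→Package = 6+5 = 11 ⇒ 11 days.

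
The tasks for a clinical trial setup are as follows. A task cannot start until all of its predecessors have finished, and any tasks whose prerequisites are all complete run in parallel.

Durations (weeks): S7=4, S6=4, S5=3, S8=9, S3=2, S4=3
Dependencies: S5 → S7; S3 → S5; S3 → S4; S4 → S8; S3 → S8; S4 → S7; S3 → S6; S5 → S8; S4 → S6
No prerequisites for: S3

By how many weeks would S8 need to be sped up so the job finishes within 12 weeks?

2

Current finish: 14 weeks; target: 12.
S8 is on every critical path, so each week cut from S8 cuts the finish by one (this holds down to a finish of 9).
Need 14 − 12 = 2 weeks off S8 → S8 becomes 7 weeks, finish becomes 12.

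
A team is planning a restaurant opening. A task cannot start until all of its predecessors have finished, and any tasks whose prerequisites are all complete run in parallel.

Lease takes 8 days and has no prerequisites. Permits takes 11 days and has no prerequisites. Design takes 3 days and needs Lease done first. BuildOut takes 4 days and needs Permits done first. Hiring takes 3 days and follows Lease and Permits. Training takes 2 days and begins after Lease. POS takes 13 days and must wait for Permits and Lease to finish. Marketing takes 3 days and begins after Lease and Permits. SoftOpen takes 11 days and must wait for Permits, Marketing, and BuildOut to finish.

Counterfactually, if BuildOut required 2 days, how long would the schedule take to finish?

25

The binding path is Permits→BuildOut→SoftOpen = 11+4+11 = 26; finish at 26 days.
BuildOut is on the critical path; changing it to 2 makes that path 24 days.
New critical path: Permits→Marketing→SoftOpen = 11+3+11 = 25 ⇒ 25 days.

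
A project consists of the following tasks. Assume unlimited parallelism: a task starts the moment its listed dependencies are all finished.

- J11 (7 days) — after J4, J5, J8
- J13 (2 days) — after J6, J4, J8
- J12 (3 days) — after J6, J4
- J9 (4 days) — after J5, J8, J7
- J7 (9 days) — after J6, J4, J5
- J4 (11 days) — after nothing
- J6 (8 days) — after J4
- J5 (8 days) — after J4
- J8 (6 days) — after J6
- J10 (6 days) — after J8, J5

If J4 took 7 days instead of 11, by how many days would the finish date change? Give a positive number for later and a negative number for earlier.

-4

Baseline: J4→J5→J7→J9 = 11+8+9+4 = 32 → 32 days.
Since J4 is critical, the -4 change carries straight to that chain (now 28 days).
No other chain overtakes it, so the finish is 28 days.
Change in finish: 28 − 32 = -4 days.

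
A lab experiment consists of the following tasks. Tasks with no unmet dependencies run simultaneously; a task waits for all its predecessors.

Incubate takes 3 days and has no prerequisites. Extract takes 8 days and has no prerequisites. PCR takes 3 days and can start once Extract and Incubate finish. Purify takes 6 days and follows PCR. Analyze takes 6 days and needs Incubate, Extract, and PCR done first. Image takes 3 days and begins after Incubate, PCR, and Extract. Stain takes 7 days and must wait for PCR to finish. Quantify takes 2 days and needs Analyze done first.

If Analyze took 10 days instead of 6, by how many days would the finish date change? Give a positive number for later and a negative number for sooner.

4

Actual critical path: Extract→PCR→Analyze→Quantify = 8+3+6+2 = 19 ⇒ 19 days.
Analyze is on the critical path; changing it to 10 makes that path 23 days.
The critical path is still Extract→PCR→Analyze→Quantify; finish is now 23 days.
Change in finish: 23 − 19 = +4 days.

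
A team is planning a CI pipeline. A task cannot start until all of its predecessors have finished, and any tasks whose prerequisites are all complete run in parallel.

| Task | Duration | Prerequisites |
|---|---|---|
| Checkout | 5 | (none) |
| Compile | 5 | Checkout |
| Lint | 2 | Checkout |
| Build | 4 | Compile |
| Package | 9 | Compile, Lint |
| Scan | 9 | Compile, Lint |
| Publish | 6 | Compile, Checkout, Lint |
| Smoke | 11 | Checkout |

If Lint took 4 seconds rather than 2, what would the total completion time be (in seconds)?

19

Baseline: Checkout→Compile→Package = 5+5+9 = 19 → 19 seconds.
Lint has 3 seconds of float (longest path through it is 16).
No other chain overtakes it, so the finish is 19 seconds.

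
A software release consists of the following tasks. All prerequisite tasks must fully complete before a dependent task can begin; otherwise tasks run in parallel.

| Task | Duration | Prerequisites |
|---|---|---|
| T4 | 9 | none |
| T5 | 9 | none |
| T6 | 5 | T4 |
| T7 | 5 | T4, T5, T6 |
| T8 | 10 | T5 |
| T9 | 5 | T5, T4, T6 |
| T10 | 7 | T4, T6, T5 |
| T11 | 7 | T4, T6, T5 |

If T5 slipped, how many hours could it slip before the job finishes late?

2

Critical path: T4→T6→T10 = 9+5+7 = 21, so the finish is 21 hours.
The longest chain containing T5 totals 19 hours.
Float = 21 − 19 = 2.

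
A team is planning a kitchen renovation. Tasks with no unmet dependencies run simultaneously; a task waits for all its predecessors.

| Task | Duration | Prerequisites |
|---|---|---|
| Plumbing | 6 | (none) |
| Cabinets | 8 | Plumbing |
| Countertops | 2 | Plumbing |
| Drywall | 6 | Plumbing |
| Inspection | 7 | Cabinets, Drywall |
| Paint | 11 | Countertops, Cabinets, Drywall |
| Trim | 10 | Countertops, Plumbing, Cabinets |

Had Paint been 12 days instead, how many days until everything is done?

26

The binding path is Plumbing→Cabinets→Paint = 6+8+11 = 25; finish at 25 days.
Paint is on the critical path; changing it to 12 makes that path 26 days.
No other chain overtakes it, so the finish is 26 days.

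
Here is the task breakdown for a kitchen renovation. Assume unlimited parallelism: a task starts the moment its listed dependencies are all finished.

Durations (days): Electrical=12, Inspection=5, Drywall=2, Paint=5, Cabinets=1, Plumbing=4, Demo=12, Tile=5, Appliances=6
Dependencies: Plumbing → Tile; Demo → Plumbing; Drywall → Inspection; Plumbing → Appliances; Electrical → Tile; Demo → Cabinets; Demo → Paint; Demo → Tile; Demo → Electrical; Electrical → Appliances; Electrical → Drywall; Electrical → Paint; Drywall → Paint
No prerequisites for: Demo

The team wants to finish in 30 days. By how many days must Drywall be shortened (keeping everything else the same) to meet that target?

Current finish: 31 days; target: 30.
Drywall is on every critical path, so each day cut from Drywall cuts the finish by one (this holds down to a finish of 30).
Need 31 − 30 = 1 day off Drywall → Drywall becomes 1 day, finish becomes 30.

1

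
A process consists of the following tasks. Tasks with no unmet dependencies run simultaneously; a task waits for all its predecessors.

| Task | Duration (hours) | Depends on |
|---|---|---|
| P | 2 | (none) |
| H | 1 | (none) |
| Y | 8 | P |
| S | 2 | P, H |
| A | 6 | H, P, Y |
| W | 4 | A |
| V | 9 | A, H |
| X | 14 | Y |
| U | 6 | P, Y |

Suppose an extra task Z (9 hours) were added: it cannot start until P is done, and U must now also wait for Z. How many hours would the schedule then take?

Originally the schedule takes 25 hours.
With Z inserted, U now waits for max(P, Y, Z).
New critical path: P→Y→A→V = 2+8+6+9 = 25 ⇒ 25 hours.

25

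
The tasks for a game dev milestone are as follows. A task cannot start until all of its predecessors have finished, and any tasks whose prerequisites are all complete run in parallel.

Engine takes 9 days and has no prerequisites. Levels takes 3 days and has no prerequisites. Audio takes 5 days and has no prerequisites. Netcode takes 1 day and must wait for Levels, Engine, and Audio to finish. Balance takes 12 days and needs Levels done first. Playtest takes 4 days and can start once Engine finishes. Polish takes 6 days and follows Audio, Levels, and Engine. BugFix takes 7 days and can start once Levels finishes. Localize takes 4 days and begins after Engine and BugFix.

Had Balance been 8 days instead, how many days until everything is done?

15

The binding path is Levels→Balance = 3+12 = 15; finish at 15 days.
Since Balance is critical, the -4 change carries straight to that chain (now 11 days).
Now Engine→Polish = 9+6 = 15 is longest, so the finish becomes 15 days.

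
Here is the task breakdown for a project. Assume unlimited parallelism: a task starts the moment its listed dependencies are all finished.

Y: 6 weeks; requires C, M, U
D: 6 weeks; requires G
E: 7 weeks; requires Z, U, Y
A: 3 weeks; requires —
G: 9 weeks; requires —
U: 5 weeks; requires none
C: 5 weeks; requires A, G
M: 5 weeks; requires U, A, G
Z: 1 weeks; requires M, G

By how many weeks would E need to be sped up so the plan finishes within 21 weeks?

6

Current finish: 27 weeks; target: 21.
E is on every critical path, so each week cut from E cuts the finish by one (this holds down to a finish of 21).
Need 27 − 21 = 6 weeks off E → E becomes 1 week, finish becomes 21.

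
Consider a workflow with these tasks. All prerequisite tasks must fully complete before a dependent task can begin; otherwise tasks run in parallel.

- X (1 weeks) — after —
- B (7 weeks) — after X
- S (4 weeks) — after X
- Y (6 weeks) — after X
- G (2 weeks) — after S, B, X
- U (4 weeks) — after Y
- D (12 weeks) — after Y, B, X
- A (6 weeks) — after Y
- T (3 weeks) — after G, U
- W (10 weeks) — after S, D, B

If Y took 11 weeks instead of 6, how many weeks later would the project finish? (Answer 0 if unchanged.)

4

The binding path is X→B→D→W = 1+7+12+10 = 30; finish at 30 weeks.
Y has 1 week of float (longest path through it is 29).
New critical path: X→Y→D→W = 1+11+12+10 = 34 ⇒ 34 weeks.
Change in finish: 34 − 30 = +4 weeks.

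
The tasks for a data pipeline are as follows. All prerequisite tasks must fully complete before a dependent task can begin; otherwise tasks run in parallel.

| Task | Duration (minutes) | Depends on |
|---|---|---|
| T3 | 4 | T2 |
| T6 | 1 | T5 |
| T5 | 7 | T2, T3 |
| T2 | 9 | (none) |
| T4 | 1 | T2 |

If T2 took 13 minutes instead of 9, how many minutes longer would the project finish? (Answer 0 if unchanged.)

Baseline: T2→T3→T5→T6 = 9+4+7+1 = 21 → 21 minutes.
Since T2 is critical, the +4 change carries straight to that chain (now 25 minutes).
That remains the longest chain; total 25 minutes.
Change in finish: 25 − 21 = +4 minutes.

4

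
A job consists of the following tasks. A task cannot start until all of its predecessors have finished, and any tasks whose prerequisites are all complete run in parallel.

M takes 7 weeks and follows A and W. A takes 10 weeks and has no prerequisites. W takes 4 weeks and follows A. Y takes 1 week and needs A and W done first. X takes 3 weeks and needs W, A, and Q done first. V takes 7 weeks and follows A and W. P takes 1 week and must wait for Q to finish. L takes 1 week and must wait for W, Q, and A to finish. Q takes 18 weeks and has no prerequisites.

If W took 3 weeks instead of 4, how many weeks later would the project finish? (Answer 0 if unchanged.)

0

As given, the longest chain is A→W→V = 10+4+7 = 21, so the finish is 21 weeks.
W lies on that path, so at 3 weeks the path becomes 20 weeks.
The binding chain switches to Q→X = 18+3 = 21; finish 21 weeks.
Change in finish: 21 − 21 = +0 weeks.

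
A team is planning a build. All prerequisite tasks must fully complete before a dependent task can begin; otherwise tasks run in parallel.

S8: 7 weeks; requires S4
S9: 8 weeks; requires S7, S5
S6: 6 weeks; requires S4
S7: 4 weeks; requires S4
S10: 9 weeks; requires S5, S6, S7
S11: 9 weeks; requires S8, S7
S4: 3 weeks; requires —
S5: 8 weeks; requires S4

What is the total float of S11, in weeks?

The longest chain is S4→S5→S10 = 3+8+9 = 20; overall finish 20 weeks.
Longest path through S11: 19 weeks (earliest finish 19, latest finish 20).
Slack of S11 = 11 − 10 = 1 week.

1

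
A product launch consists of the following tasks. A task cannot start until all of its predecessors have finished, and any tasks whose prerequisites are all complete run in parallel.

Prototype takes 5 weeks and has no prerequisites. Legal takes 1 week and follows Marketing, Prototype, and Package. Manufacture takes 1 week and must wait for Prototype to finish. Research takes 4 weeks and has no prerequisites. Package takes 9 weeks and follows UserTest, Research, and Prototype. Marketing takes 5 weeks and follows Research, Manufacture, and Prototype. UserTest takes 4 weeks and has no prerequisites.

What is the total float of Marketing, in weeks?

Critical path: Prototype→Package→Legal = 5+9+1 = 15, so the finish is 15 weeks.
Longest path through Marketing: 12 weeks (earliest finish 11, latest finish 14).
Float = 15 − 12 = 3.

3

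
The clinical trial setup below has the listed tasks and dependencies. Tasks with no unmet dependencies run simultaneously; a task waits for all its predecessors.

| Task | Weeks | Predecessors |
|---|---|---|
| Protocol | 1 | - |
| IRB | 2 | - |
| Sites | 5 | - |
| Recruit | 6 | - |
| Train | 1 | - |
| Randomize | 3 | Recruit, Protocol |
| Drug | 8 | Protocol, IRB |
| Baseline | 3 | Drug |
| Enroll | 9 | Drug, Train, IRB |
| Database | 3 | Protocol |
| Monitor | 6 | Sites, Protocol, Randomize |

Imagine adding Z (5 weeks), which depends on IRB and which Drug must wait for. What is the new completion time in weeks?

Originally the job takes 19 weeks.
With Z inserted, Drug now waits for max(Protocol, IRB, Z).
New critical path: IRB→Z→Drug→Enroll = 2+5+8+9 = 24 ⇒ 24 weeks.

24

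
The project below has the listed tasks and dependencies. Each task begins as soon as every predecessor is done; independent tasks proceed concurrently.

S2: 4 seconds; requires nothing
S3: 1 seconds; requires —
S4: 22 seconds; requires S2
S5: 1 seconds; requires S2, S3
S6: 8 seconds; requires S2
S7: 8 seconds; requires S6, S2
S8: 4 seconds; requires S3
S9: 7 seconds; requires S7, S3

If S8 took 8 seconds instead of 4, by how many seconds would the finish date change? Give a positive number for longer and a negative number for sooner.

Baseline: S2→S6→S7→S9 = 4+8+8+7 = 27 → 27 seconds.
The longest path through S8 is only 5 seconds, so S8 has float 22.
No other chain overtakes it, so the finish is 27 seconds.
Change in finish: 27 − 27 = +0 seconds.

0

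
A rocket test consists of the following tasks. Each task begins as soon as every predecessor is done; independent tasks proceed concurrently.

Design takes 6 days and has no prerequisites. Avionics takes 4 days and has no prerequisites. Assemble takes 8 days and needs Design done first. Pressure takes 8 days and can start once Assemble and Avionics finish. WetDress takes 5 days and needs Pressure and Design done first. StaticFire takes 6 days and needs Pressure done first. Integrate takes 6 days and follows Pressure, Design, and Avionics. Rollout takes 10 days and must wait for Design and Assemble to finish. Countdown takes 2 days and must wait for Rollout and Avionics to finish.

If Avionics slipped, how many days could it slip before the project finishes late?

Design→Assemble→Pressure→StaticFire = 6+8+8+6 = 28 sets the makespan at 28 days.
Longest path through Avionics: 18 days (earliest finish 4, latest finish 14).
So Avionics can slip 14 − 4 = 10 days.

10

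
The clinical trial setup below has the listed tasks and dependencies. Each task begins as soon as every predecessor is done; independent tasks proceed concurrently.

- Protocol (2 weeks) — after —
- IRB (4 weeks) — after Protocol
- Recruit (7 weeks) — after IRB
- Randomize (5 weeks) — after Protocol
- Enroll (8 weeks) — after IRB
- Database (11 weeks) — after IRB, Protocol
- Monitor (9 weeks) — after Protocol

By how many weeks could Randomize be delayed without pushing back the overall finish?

10

Protocol→IRB→Database = 2+4+11 = 17 sets the makespan at 17 weeks.
The longest chain containing Randomize totals 7 weeks.
Slack of Randomize = 12 − 2 = 10 weeks.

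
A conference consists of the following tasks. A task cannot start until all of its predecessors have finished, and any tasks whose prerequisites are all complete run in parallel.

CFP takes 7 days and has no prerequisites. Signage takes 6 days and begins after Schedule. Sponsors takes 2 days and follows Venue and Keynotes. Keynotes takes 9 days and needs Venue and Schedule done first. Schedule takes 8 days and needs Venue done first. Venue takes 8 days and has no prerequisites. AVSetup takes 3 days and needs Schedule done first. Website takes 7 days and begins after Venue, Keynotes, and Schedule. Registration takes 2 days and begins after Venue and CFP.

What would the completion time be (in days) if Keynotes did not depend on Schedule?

24

Original critical path: Venue→Schedule→Keynotes→Website = 8+8+9+7 = 32 ⇒ 32 days.
Without Schedule→Keynotes, Keynotes's earliest start moves from 16 to 8.
New critical path: Venue→Keynotes→Website = 8+9+7 = 24 ⇒ 24 days.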